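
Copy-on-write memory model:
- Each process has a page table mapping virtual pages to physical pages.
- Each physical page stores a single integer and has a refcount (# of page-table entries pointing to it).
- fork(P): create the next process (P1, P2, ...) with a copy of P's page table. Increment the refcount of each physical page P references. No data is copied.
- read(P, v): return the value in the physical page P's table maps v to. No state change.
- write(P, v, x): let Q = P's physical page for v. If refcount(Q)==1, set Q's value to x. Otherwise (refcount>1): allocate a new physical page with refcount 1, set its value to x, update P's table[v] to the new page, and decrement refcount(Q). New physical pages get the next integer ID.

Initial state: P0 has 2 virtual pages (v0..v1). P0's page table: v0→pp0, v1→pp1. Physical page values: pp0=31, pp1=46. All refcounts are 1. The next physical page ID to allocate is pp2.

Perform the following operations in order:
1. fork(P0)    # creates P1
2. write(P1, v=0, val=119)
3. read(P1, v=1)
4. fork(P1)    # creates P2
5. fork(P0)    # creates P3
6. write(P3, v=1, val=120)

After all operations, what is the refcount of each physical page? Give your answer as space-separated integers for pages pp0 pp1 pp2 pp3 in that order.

Op 1: fork(P0) -> P1. 2 ppages; refcounts: pp0:2 pp1:2
Op 2: write(P1, v0, 119). refcount(pp0)=2>1 -> COPY to pp2. 3 ppages; refcounts: pp0:1 pp1:2 pp2:1
Op 3: read(P1, v1) -> 46. No state change.
Op 4: fork(P1) -> P2. 3 ppages; refcounts: pp0:1 pp1:3 pp2:2
Op 5: fork(P0) -> P3. 3 ppages; refcounts: pp0:2 pp1:4 pp2:2
Op 6: write(P3, v1, 120). refcount(pp1)=4>1 -> COPY to pp3. 4 ppages; refcounts: pp0:2 pp1:3 pp2:2 pp3:1

Answer: 2 3 2 1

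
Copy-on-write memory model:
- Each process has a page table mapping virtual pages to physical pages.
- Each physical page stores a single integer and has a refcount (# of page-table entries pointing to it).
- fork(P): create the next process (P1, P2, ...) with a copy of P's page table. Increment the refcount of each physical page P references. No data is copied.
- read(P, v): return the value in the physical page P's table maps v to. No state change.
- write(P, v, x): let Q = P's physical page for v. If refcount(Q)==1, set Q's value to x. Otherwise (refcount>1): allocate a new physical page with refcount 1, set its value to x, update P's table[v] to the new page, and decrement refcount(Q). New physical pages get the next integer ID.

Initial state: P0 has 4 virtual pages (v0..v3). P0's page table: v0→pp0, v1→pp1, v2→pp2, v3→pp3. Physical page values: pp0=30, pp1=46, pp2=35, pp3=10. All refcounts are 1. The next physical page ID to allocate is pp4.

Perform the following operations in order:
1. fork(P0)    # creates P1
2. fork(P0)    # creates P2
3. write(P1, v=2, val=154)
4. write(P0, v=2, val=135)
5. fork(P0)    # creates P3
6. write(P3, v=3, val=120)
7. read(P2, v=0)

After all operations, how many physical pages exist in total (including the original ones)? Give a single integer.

Answer: 7

Derivation:
Op 1: fork(P0) -> P1. 4 ppages; refcounts: pp0:2 pp1:2 pp2:2 pp3:2
Op 2: fork(P0) -> P2. 4 ppages; refcounts: pp0:3 pp1:3 pp2:3 pp3:3
Op 3: write(P1, v2, 154). refcount(pp2)=3>1 -> COPY to pp4. 5 ppages; refcounts: pp0:3 pp1:3 pp2:2 pp3:3 pp4:1
Op 4: write(P0, v2, 135). refcount(pp2)=2>1 -> COPY to pp5. 6 ppages; refcounts: pp0:3 pp1:3 pp2:1 pp3:3 pp4:1 pp5:1
Op 5: fork(P0) -> P3. 6 ppages; refcounts: pp0:4 pp1:4 pp2:1 pp3:4 pp4:1 pp5:2
Op 6: write(P3, v3, 120). refcount(pp3)=4>1 -> COPY to pp6. 7 ppages; refcounts: pp0:4 pp1:4 pp2:1 pp3:3 pp4:1 pp5:2 pp6:1
Op 7: read(P2, v0) -> 30. No state change.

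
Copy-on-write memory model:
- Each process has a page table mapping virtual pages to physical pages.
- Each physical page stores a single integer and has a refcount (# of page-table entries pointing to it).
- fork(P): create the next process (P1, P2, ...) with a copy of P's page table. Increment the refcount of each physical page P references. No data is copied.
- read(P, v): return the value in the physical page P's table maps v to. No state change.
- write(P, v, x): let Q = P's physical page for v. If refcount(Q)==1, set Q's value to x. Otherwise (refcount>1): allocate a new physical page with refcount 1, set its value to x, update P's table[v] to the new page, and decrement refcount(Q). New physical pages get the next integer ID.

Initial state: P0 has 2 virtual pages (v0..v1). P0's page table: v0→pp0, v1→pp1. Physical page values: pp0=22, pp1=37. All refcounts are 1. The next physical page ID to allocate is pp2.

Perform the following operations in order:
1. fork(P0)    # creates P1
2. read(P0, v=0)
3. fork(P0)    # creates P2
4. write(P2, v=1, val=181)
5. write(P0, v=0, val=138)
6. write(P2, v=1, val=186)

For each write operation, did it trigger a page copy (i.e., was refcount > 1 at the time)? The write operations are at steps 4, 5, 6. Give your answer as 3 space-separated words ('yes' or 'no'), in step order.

Op 1: fork(P0) -> P1. 2 ppages; refcounts: pp0:2 pp1:2
Op 2: read(P0, v0) -> 22. No state change.
Op 3: fork(P0) -> P2. 2 ppages; refcounts: pp0:3 pp1:3
Op 4: write(P2, v1, 181). refcount(pp1)=3>1 -> COPY to pp2. 3 ppages; refcounts: pp0:3 pp1:2 pp2:1
Op 5: write(P0, v0, 138). refcount(pp0)=3>1 -> COPY to pp3. 4 ppages; refcounts: pp0:2 pp1:2 pp2:1 pp3:1
Op 6: write(P2, v1, 186). refcount(pp2)=1 -> write in place. 4 ppages; refcounts: pp0:2 pp1:2 pp2:1 pp3:1

yes yes no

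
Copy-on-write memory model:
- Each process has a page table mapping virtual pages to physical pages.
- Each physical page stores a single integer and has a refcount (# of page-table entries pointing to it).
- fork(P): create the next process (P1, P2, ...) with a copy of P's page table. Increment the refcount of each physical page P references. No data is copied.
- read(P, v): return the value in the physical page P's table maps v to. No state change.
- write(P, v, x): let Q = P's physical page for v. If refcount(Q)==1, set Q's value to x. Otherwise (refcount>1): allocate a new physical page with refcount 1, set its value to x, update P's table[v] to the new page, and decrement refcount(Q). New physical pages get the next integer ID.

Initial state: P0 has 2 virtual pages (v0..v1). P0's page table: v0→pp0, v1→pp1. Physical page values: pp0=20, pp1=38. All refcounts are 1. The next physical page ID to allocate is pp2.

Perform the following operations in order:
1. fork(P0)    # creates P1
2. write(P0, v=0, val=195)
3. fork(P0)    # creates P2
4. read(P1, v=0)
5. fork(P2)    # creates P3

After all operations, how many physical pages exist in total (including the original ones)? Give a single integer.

Op 1: fork(P0) -> P1. 2 ppages; refcounts: pp0:2 pp1:2
Op 2: write(P0, v0, 195). refcount(pp0)=2>1 -> COPY to pp2. 3 ppages; refcounts: pp0:1 pp1:2 pp2:1
Op 3: fork(P0) -> P2. 3 ppages; refcounts: pp0:1 pp1:3 pp2:2
Op 4: read(P1, v0) -> 20. No state change.
Op 5: fork(P2) -> P3. 3 ppages; refcounts: pp0:1 pp1:4 pp2:3

Answer: 3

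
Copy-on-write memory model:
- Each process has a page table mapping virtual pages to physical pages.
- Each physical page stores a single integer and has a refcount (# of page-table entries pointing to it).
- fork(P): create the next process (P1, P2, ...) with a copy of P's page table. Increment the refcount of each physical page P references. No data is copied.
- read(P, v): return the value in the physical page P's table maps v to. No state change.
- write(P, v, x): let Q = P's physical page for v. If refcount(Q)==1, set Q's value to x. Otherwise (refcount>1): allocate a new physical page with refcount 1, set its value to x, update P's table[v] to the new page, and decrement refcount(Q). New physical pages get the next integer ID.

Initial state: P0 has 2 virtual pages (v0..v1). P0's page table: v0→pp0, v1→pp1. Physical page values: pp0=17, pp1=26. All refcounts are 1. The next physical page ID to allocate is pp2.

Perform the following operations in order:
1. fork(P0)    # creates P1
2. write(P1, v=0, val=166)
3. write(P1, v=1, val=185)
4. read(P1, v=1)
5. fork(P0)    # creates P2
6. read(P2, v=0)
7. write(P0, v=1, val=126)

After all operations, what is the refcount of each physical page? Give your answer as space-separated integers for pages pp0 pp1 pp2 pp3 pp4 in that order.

Answer: 2 1 1 1 1

Derivation:
Op 1: fork(P0) -> P1. 2 ppages; refcounts: pp0:2 pp1:2
Op 2: write(P1, v0, 166). refcount(pp0)=2>1 -> COPY to pp2. 3 ppages; refcounts: pp0:1 pp1:2 pp2:1
Op 3: write(P1, v1, 185). refcount(pp1)=2>1 -> COPY to pp3. 4 ppages; refcounts: pp0:1 pp1:1 pp2:1 pp3:1
Op 4: read(P1, v1) -> 185. No state change.
Op 5: fork(P0) -> P2. 4 ppages; refcounts: pp0:2 pp1:2 pp2:1 pp3:1
Op 6: read(P2, v0) -> 17. No state change.
Op 7: write(P0, v1, 126). refcount(pp1)=2>1 -> COPY to pp4. 5 ppages; refcounts: pp0:2 pp1:1 pp2:1 pp3:1 pp4:1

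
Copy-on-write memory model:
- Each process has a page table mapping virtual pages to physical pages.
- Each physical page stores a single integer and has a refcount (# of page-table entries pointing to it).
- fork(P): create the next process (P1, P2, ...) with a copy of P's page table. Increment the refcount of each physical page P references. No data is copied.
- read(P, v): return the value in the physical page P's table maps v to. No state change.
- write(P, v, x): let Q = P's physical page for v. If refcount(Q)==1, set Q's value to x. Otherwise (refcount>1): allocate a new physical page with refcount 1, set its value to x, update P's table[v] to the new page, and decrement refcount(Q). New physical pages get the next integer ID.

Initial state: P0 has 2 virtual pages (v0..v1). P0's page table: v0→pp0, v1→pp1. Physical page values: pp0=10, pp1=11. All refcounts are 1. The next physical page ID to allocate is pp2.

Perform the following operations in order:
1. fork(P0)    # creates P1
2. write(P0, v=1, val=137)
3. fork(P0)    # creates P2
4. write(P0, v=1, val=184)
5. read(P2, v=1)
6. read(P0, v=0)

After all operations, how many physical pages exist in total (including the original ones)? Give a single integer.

Answer: 4

Derivation:
Op 1: fork(P0) -> P1. 2 ppages; refcounts: pp0:2 pp1:2
Op 2: write(P0, v1, 137). refcount(pp1)=2>1 -> COPY to pp2. 3 ppages; refcounts: pp0:2 pp1:1 pp2:1
Op 3: fork(P0) -> P2. 3 ppages; refcounts: pp0:3 pp1:1 pp2:2
Op 4: write(P0, v1, 184). refcount(pp2)=2>1 -> COPY to pp3. 4 ppages; refcounts: pp0:3 pp1:1 pp2:1 pp3:1
Op 5: read(P2, v1) -> 137. No state change.
Op 6: read(P0, v0) -> 10. No state change.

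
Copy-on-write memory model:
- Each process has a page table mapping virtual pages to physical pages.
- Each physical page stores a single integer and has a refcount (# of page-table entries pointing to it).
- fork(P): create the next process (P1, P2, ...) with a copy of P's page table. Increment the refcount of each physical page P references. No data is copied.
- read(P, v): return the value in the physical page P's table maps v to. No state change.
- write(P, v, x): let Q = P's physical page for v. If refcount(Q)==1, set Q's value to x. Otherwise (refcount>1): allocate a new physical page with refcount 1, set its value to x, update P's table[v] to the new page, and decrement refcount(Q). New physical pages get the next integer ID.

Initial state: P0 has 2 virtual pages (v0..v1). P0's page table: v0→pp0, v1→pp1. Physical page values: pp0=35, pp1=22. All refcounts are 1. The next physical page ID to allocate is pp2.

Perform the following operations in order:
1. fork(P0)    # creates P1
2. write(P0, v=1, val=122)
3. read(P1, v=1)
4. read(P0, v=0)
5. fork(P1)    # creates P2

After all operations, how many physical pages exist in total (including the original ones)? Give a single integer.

Answer: 3

Derivation:
Op 1: fork(P0) -> P1. 2 ppages; refcounts: pp0:2 pp1:2
Op 2: write(P0, v1, 122). refcount(pp1)=2>1 -> COPY to pp2. 3 ppages; refcounts: pp0:2 pp1:1 pp2:1
Op 3: read(P1, v1) -> 22. No state change.
Op 4: read(P0, v0) -> 35. No state change.
Op 5: fork(P1) -> P2. 3 ppages; refcounts: pp0:3 pp1:2 pp2:1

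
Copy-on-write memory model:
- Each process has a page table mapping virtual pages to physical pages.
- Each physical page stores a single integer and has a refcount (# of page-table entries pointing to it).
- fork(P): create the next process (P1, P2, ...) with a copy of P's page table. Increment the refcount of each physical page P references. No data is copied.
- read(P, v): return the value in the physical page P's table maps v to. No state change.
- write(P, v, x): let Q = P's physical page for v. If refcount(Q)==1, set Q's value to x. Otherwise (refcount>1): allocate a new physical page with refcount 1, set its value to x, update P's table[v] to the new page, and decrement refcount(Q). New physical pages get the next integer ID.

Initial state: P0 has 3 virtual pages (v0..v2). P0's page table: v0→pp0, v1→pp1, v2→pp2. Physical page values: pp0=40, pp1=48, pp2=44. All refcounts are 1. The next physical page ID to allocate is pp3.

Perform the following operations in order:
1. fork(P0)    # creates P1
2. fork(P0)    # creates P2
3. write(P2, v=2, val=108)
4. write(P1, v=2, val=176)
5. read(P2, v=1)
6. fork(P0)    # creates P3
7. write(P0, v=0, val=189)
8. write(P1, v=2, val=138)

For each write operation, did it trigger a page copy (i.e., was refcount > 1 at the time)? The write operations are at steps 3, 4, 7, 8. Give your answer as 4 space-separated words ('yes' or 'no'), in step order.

Op 1: fork(P0) -> P1. 3 ppages; refcounts: pp0:2 pp1:2 pp2:2
Op 2: fork(P0) -> P2. 3 ppages; refcounts: pp0:3 pp1:3 pp2:3
Op 3: write(P2, v2, 108). refcount(pp2)=3>1 -> COPY to pp3. 4 ppages; refcounts: pp0:3 pp1:3 pp2:2 pp3:1
Op 4: write(P1, v2, 176). refcount(pp2)=2>1 -> COPY to pp4. 5 ppages; refcounts: pp0:3 pp1:3 pp2:1 pp3:1 pp4:1
Op 5: read(P2, v1) -> 48. No state change.
Op 6: fork(P0) -> P3. 5 ppages; refcounts: pp0:4 pp1:4 pp2:2 pp3:1 pp4:1
Op 7: write(P0, v0, 189). refcount(pp0)=4>1 -> COPY to pp5. 6 ppages; refcounts: pp0:3 pp1:4 pp2:2 pp3:1 pp4:1 pp5:1
Op 8: write(P1, v2, 138). refcount(pp4)=1 -> write in place. 6 ppages; refcounts: pp0:3 pp1:4 pp2:2 pp3:1 pp4:1 pp5:1

yes yes yes no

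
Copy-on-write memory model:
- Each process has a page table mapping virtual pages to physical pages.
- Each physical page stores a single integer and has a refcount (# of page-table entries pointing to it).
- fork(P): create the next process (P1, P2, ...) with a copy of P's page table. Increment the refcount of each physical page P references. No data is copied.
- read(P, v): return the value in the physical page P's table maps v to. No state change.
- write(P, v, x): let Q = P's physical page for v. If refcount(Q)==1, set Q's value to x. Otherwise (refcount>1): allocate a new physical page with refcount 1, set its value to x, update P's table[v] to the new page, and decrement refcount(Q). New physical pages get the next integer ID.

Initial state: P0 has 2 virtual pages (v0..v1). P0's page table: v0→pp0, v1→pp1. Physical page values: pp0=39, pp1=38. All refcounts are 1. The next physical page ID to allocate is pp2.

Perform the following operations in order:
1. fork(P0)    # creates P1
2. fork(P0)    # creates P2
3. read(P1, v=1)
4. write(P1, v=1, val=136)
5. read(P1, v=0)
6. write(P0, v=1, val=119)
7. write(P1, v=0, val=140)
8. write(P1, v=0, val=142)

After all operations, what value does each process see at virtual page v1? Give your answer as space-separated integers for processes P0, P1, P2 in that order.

Answer: 119 136 38

Derivation:
Op 1: fork(P0) -> P1. 2 ppages; refcounts: pp0:2 pp1:2
Op 2: fork(P0) -> P2. 2 ppages; refcounts: pp0:3 pp1:3
Op 3: read(P1, v1) -> 38. No state change.
Op 4: write(P1, v1, 136). refcount(pp1)=3>1 -> COPY to pp2. 3 ppages; refcounts: pp0:3 pp1:2 pp2:1
Op 5: read(P1, v0) -> 39. No state change.
Op 6: write(P0, v1, 119). refcount(pp1)=2>1 -> COPY to pp3. 4 ppages; refcounts: pp0:3 pp1:1 pp2:1 pp3:1
Op 7: write(P1, v0, 140). refcount(pp0)=3>1 -> COPY to pp4. 5 ppages; refcounts: pp0:2 pp1:1 pp2:1 pp3:1 pp4:1
Op 8: write(P1, v0, 142). refcount(pp4)=1 -> write in place. 5 ppages; refcounts: pp0:2 pp1:1 pp2:1 pp3:1 pp4:1
P0: v1 -> pp3 = 119
P1: v1 -> pp2 = 136
P2: v1 -> pp1 = 38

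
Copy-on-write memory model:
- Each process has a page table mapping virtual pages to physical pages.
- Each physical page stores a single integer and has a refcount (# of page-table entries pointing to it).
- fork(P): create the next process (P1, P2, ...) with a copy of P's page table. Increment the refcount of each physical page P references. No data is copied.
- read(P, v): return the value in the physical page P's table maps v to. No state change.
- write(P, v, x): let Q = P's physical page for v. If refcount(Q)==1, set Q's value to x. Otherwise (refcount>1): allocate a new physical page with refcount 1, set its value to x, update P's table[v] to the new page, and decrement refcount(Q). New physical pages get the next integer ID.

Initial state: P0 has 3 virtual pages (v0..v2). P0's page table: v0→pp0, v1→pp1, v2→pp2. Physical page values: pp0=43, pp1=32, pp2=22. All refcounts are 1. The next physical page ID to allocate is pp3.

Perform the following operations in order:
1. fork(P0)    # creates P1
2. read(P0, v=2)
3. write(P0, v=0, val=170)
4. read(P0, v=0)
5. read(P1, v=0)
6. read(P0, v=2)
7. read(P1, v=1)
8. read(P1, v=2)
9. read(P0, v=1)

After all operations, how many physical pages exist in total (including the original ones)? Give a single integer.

Op 1: fork(P0) -> P1. 3 ppages; refcounts: pp0:2 pp1:2 pp2:2
Op 2: read(P0, v2) -> 22. No state change.
Op 3: write(P0, v0, 170). refcount(pp0)=2>1 -> COPY to pp3. 4 ppages; refcounts: pp0:1 pp1:2 pp2:2 pp3:1
Op 4: read(P0, v0) -> 170. No state change.
Op 5: read(P1, v0) -> 43. No state change.
Op 6: read(P0, v2) -> 22. No state change.
Op 7: read(P1, v1) -> 32. No state change.
Op 8: read(P1, v2) -> 22. No state change.
Op 9: read(P0, v1) -> 32. No state change.

Answer: 4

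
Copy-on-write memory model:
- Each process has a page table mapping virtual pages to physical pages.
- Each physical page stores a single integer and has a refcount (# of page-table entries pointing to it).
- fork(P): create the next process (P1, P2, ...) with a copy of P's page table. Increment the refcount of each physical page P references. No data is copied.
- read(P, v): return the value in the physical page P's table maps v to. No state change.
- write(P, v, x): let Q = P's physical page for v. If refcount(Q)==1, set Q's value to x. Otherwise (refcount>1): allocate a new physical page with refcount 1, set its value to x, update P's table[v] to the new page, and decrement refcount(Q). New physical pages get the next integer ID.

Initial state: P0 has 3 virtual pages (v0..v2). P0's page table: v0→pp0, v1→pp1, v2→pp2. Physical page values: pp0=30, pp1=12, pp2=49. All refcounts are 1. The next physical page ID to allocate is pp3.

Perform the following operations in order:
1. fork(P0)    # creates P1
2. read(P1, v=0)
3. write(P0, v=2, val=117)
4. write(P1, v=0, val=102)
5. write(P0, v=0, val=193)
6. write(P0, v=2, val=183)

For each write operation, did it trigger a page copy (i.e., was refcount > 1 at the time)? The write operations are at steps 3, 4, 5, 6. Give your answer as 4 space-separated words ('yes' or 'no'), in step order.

Op 1: fork(P0) -> P1. 3 ppages; refcounts: pp0:2 pp1:2 pp2:2
Op 2: read(P1, v0) -> 30. No state change.
Op 3: write(P0, v2, 117). refcount(pp2)=2>1 -> COPY to pp3. 4 ppages; refcounts: pp0:2 pp1:2 pp2:1 pp3:1
Op 4: write(P1, v0, 102). refcount(pp0)=2>1 -> COPY to pp4. 5 ppages; refcounts: pp0:1 pp1:2 pp2:1 pp3:1 pp4:1
Op 5: write(P0, v0, 193). refcount(pp0)=1 -> write in place. 5 ppages; refcounts: pp0:1 pp1:2 pp2:1 pp3:1 pp4:1
Op 6: write(P0, v2, 183). refcount(pp3)=1 -> write in place. 5 ppages; refcounts: pp0:1 pp1:2 pp2:1 pp3:1 pp4:1

yes yes no no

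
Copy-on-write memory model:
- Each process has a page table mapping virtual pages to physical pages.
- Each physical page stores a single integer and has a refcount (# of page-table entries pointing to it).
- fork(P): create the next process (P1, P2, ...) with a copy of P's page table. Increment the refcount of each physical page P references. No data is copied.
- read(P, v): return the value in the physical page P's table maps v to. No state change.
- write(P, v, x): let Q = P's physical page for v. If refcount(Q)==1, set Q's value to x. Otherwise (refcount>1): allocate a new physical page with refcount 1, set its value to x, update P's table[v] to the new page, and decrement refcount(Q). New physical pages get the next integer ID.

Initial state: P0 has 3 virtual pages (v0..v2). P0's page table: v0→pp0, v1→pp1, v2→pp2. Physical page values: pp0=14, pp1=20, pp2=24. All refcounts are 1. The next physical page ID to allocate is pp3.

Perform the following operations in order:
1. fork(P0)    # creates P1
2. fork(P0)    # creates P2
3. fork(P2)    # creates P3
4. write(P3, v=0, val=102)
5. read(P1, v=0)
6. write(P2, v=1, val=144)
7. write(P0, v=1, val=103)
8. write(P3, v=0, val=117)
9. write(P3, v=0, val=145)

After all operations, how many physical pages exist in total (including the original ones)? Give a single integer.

Op 1: fork(P0) -> P1. 3 ppages; refcounts: pp0:2 pp1:2 pp2:2
Op 2: fork(P0) -> P2. 3 ppages; refcounts: pp0:3 pp1:3 pp2:3
Op 3: fork(P2) -> P3. 3 ppages; refcounts: pp0:4 pp1:4 pp2:4
Op 4: write(P3, v0, 102). refcount(pp0)=4>1 -> COPY to pp3. 4 ppages; refcounts: pp0:3 pp1:4 pp2:4 pp3:1
Op 5: read(P1, v0) -> 14. No state change.
Op 6: write(P2, v1, 144). refcount(pp1)=4>1 -> COPY to pp4. 5 ppages; refcounts: pp0:3 pp1:3 pp2:4 pp3:1 pp4:1
Op 7: write(P0, v1, 103). refcount(pp1)=3>1 -> COPY to pp5. 6 ppages; refcounts: pp0:3 pp1:2 pp2:4 pp3:1 pp4:1 pp5:1
Op 8: write(P3, v0, 117). refcount(pp3)=1 -> write in place. 6 ppages; refcounts: pp0:3 pp1:2 pp2:4 pp3:1 pp4:1 pp5:1
Op 9: write(P3, v0, 145). refcount(pp3)=1 -> write in place. 6 ppages; refcounts: pp0:3 pp1:2 pp2:4 pp3:1 pp4:1 pp5:1

Answer: 6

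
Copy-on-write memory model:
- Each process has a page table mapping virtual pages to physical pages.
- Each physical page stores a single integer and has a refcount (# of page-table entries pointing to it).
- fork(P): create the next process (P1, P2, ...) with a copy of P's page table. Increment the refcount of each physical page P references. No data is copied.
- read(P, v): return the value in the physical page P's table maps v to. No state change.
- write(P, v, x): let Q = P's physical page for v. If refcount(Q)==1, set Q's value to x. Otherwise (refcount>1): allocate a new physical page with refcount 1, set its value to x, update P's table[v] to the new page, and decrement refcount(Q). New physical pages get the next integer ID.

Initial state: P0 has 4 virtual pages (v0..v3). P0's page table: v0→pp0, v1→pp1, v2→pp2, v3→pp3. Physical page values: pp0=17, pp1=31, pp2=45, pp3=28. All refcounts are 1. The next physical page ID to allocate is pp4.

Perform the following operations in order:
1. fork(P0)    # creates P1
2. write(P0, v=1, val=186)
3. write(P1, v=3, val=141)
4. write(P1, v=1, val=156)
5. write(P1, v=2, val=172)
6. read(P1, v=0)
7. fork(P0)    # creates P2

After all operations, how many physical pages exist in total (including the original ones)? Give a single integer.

Answer: 7

Derivation:
Op 1: fork(P0) -> P1. 4 ppages; refcounts: pp0:2 pp1:2 pp2:2 pp3:2
Op 2: write(P0, v1, 186). refcount(pp1)=2>1 -> COPY to pp4. 5 ppages; refcounts: pp0:2 pp1:1 pp2:2 pp3:2 pp4:1
Op 3: write(P1, v3, 141). refcount(pp3)=2>1 -> COPY to pp5. 6 ppages; refcounts: pp0:2 pp1:1 pp2:2 pp3:1 pp4:1 pp5:1
Op 4: write(P1, v1, 156). refcount(pp1)=1 -> write in place. 6 ppages; refcounts: pp0:2 pp1:1 pp2:2 pp3:1 pp4:1 pp5:1
Op 5: write(P1, v2, 172). refcount(pp2)=2>1 -> COPY to pp6. 7 ppages; refcounts: pp0:2 pp1:1 pp2:1 pp3:1 pp4:1 pp5:1 pp6:1
Op 6: read(P1, v0) -> 17. No state change.
Op 7: fork(P0) -> P2. 7 ppages; refcounts: pp0:3 pp1:1 pp2:2 pp3:2 pp4:2 pp5:1 pp6:1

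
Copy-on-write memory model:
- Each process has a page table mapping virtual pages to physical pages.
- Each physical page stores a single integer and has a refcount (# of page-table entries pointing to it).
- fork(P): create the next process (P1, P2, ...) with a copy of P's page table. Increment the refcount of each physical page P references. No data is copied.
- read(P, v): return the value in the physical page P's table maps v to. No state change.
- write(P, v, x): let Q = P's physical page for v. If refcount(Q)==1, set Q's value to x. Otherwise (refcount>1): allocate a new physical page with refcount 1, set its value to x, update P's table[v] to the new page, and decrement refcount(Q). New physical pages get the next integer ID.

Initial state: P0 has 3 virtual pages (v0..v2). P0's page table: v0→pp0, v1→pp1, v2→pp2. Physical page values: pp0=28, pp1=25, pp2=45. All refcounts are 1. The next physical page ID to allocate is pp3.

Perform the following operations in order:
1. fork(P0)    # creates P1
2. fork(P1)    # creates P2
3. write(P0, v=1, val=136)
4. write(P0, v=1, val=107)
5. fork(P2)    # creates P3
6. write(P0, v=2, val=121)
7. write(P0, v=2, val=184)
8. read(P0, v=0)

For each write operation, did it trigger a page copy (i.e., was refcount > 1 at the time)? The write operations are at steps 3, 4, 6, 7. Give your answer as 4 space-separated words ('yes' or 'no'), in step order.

Op 1: fork(P0) -> P1. 3 ppages; refcounts: pp0:2 pp1:2 pp2:2
Op 2: fork(P1) -> P2. 3 ppages; refcounts: pp0:3 pp1:3 pp2:3
Op 3: write(P0, v1, 136). refcount(pp1)=3>1 -> COPY to pp3. 4 ppages; refcounts: pp0:3 pp1:2 pp2:3 pp3:1
Op 4: write(P0, v1, 107). refcount(pp3)=1 -> write in place. 4 ppages; refcounts: pp0:3 pp1:2 pp2:3 pp3:1
Op 5: fork(P2) -> P3. 4 ppages; refcounts: pp0:4 pp1:3 pp2:4 pp3:1
Op 6: write(P0, v2, 121). refcount(pp2)=4>1 -> COPY to pp4. 5 ppages; refcounts: pp0:4 pp1:3 pp2:3 pp3:1 pp4:1
Op 7: write(P0, v2, 184). refcount(pp4)=1 -> write in place. 5 ppages; refcounts: pp0:4 pp1:3 pp2:3 pp3:1 pp4:1
Op 8: read(P0, v0) -> 28. No state change.

yes no yes no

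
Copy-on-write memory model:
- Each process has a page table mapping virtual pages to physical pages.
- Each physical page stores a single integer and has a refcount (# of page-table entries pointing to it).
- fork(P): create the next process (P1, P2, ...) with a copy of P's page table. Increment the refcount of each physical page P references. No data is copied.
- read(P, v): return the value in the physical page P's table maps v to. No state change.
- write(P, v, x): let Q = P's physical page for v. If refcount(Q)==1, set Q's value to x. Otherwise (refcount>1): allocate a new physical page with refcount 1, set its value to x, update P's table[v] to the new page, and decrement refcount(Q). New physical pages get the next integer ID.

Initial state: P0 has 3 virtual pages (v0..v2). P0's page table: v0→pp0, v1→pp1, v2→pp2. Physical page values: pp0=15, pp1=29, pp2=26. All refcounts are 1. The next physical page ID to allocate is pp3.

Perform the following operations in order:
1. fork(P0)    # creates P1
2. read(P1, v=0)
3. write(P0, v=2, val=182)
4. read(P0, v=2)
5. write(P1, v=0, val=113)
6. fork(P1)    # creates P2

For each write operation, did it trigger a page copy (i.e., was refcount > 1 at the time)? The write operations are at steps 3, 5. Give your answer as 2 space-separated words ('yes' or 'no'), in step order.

Op 1: fork(P0) -> P1. 3 ppages; refcounts: pp0:2 pp1:2 pp2:2
Op 2: read(P1, v0) -> 15. No state change.
Op 3: write(P0, v2, 182). refcount(pp2)=2>1 -> COPY to pp3. 4 ppages; refcounts: pp0:2 pp1:2 pp2:1 pp3:1
Op 4: read(P0, v2) -> 182. No state change.
Op 5: write(P1, v0, 113). refcount(pp0)=2>1 -> COPY to pp4. 5 ppages; refcounts: pp0:1 pp1:2 pp2:1 pp3:1 pp4:1
Op 6: fork(P1) -> P2. 5 ppages; refcounts: pp0:1 pp1:3 pp2:2 pp3:1 pp4:2

yes yes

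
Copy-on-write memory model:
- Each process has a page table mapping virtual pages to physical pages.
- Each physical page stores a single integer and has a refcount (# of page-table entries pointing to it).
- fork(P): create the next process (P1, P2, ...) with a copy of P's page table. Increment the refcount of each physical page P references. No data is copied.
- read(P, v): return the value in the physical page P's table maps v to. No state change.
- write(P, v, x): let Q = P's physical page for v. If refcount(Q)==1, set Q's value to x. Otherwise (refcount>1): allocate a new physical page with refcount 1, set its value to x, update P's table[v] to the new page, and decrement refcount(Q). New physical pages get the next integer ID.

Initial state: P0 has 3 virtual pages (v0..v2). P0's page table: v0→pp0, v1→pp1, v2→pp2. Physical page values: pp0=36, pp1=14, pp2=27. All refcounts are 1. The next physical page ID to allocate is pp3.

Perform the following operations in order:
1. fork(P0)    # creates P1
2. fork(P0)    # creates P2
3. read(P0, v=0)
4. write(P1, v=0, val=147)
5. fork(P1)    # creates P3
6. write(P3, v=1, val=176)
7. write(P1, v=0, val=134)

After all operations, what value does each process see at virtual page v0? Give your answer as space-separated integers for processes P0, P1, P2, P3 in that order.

Answer: 36 134 36 147

Derivation:
Op 1: fork(P0) -> P1. 3 ppages; refcounts: pp0:2 pp1:2 pp2:2
Op 2: fork(P0) -> P2. 3 ppages; refcounts: pp0:3 pp1:3 pp2:3
Op 3: read(P0, v0) -> 36. No state change.
Op 4: write(P1, v0, 147). refcount(pp0)=3>1 -> COPY to pp3. 4 ppages; refcounts: pp0:2 pp1:3 pp2:3 pp3:1
Op 5: fork(P1) -> P3. 4 ppages; refcounts: pp0:2 pp1:4 pp2:4 pp3:2
Op 6: write(P3, v1, 176). refcount(pp1)=4>1 -> COPY to pp4. 5 ppages; refcounts: pp0:2 pp1:3 pp2:4 pp3:2 pp4:1
Op 7: write(P1, v0, 134). refcount(pp3)=2>1 -> COPY to pp5. 6 ppages; refcounts: pp0:2 pp1:3 pp2:4 pp3:1 pp4:1 pp5:1
P0: v0 -> pp0 = 36
P1: v0 -> pp5 = 134
P2: v0 -> pp0 = 36
P3: v0 -> pp3 = 147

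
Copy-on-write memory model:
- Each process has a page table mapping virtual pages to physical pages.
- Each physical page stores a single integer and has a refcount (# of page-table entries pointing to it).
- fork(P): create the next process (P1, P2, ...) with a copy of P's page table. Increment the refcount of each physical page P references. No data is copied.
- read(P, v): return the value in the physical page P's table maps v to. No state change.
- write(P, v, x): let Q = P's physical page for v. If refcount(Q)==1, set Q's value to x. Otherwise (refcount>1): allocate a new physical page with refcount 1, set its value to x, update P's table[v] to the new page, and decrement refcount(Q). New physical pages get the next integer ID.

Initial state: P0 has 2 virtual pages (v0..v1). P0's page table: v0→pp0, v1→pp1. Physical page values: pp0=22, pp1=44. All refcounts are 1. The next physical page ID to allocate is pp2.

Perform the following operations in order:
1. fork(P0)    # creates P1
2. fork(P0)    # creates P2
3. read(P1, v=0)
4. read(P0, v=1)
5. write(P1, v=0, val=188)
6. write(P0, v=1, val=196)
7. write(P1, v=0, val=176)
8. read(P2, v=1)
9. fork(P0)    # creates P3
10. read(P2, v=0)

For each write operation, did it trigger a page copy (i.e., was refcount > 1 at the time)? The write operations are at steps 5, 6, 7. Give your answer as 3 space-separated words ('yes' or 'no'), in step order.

Op 1: fork(P0) -> P1. 2 ppages; refcounts: pp0:2 pp1:2
Op 2: fork(P0) -> P2. 2 ppages; refcounts: pp0:3 pp1:3
Op 3: read(P1, v0) -> 22. No state change.
Op 4: read(P0, v1) -> 44. No state change.
Op 5: write(P1, v0, 188). refcount(pp0)=3>1 -> COPY to pp2. 3 ppages; refcounts: pp0:2 pp1:3 pp2:1
Op 6: write(P0, v1, 196). refcount(pp1)=3>1 -> COPY to pp3. 4 ppages; refcounts: pp0:2 pp1:2 pp2:1 pp3:1
Op 7: write(P1, v0, 176). refcount(pp2)=1 -> write in place. 4 ppages; refcounts: pp0:2 pp1:2 pp2:1 pp3:1
Op 8: read(P2, v1) -> 44. No state change.
Op 9: fork(P0) -> P3. 4 ppages; refcounts: pp0:3 pp1:2 pp2:1 pp3:2
Op 10: read(P2, v0) -> 22. No state change.

yes yes no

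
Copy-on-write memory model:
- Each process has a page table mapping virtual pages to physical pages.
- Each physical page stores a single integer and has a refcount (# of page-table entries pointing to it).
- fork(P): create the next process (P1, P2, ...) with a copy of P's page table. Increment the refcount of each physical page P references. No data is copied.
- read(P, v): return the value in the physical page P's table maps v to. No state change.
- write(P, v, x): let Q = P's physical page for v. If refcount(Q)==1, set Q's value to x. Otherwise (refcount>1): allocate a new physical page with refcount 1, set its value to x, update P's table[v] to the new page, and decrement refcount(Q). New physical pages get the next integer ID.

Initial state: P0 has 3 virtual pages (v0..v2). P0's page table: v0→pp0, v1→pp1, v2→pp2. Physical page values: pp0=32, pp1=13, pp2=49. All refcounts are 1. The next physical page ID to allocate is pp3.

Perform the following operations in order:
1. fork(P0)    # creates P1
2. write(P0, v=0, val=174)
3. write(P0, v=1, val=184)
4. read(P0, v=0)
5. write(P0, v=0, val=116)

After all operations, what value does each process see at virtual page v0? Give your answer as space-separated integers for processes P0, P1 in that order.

Answer: 116 32

Derivation:
Op 1: fork(P0) -> P1. 3 ppages; refcounts: pp0:2 pp1:2 pp2:2
Op 2: write(P0, v0, 174). refcount(pp0)=2>1 -> COPY to pp3. 4 ppages; refcounts: pp0:1 pp1:2 pp2:2 pp3:1
Op 3: write(P0, v1, 184). refcount(pp1)=2>1 -> COPY to pp4. 5 ppages; refcounts: pp0:1 pp1:1 pp2:2 pp3:1 pp4:1
Op 4: read(P0, v0) -> 174. No state change.
Op 5: write(P0, v0, 116). refcount(pp3)=1 -> write in place. 5 ppages; refcounts: pp0:1 pp1:1 pp2:2 pp3:1 pp4:1
P0: v0 -> pp3 = 116
P1: v0 -> pp0 = 32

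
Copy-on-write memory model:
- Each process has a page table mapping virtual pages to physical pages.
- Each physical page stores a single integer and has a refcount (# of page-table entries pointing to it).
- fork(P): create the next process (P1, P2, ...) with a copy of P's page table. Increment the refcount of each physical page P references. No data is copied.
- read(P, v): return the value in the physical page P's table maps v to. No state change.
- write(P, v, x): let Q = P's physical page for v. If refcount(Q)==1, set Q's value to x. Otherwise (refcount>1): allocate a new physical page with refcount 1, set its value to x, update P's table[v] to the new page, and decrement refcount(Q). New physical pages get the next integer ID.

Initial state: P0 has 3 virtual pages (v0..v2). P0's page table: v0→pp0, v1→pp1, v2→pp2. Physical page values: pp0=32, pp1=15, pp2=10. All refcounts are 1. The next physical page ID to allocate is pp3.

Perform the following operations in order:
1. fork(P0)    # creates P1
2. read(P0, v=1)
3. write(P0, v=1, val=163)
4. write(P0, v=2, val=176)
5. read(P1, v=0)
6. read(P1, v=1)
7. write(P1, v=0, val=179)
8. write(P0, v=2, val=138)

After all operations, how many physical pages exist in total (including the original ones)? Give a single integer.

Answer: 6

Derivation:
Op 1: fork(P0) -> P1. 3 ppages; refcounts: pp0:2 pp1:2 pp2:2
Op 2: read(P0, v1) -> 15. No state change.
Op 3: write(P0, v1, 163). refcount(pp1)=2>1 -> COPY to pp3. 4 ppages; refcounts: pp0:2 pp1:1 pp2:2 pp3:1
Op 4: write(P0, v2, 176). refcount(pp2)=2>1 -> COPY to pp4. 5 ppages; refcounts: pp0:2 pp1:1 pp2:1 pp3:1 pp4:1
Op 5: read(P1, v0) -> 32. No state change.
Op 6: read(P1, v1) -> 15. No state change.
Op 7: write(P1, v0, 179). refcount(pp0)=2>1 -> COPY to pp5. 6 ppages; refcounts: pp0:1 pp1:1 pp2:1 pp3:1 pp4:1 pp5:1
Op 8: write(P0, v2, 138). refcount(pp4)=1 -> write in place. 6 ppages; refcounts: pp0:1 pp1:1 pp2:1 pp3:1 pp4:1 pp5:1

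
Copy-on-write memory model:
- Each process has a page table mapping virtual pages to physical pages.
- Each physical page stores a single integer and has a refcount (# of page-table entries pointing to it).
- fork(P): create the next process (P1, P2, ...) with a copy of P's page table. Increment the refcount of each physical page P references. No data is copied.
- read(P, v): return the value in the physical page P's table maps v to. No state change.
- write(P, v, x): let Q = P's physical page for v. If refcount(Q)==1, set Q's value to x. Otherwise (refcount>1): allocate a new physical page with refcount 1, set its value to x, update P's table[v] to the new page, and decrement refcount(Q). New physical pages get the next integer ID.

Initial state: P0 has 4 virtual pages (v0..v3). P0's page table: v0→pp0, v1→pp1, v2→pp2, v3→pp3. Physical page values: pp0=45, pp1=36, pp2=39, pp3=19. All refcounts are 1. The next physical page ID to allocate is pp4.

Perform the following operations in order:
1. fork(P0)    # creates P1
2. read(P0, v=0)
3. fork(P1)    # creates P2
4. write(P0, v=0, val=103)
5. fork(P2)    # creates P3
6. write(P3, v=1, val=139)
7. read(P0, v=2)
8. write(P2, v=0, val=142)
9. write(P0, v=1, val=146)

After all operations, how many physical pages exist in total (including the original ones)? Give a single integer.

Op 1: fork(P0) -> P1. 4 ppages; refcounts: pp0:2 pp1:2 pp2:2 pp3:2
Op 2: read(P0, v0) -> 45. No state change.
Op 3: fork(P1) -> P2. 4 ppages; refcounts: pp0:3 pp1:3 pp2:3 pp3:3
Op 4: write(P0, v0, 103). refcount(pp0)=3>1 -> COPY to pp4. 5 ppages; refcounts: pp0:2 pp1:3 pp2:3 pp3:3 pp4:1
Op 5: fork(P2) -> P3. 5 ppages; refcounts: pp0:3 pp1:4 pp2:4 pp3:4 pp4:1
Op 6: write(P3, v1, 139). refcount(pp1)=4>1 -> COPY to pp5. 6 ppages; refcounts: pp0:3 pp1:3 pp2:4 pp3:4 pp4:1 pp5:1
Op 7: read(P0, v2) -> 39. No state change.
Op 8: write(P2, v0, 142). refcount(pp0)=3>1 -> COPY to pp6. 7 ppages; refcounts: pp0:2 pp1:3 pp2:4 pp3:4 pp4:1 pp5:1 pp6:1
Op 9: write(P0, v1, 146). refcount(pp1)=3>1 -> COPY to pp7. 8 ppages; refcounts: pp0:2 pp1:2 pp2:4 pp3:4 pp4:1 pp5:1 pp6:1 pp7:1

Answer: 8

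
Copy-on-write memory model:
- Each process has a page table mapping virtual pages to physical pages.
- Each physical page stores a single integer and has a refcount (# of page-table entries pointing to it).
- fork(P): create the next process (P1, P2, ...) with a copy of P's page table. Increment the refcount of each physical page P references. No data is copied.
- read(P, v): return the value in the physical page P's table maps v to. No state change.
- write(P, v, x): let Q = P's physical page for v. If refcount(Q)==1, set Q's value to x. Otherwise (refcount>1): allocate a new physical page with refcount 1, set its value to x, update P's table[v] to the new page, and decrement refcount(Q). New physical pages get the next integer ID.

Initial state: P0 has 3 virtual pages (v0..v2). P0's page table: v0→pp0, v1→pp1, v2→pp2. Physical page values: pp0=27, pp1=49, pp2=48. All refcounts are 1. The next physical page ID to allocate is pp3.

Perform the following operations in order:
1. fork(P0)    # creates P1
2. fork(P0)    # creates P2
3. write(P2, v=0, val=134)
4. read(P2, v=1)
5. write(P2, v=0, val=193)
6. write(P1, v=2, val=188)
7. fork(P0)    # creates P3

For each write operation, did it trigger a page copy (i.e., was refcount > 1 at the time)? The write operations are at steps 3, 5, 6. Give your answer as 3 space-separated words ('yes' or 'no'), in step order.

Op 1: fork(P0) -> P1. 3 ppages; refcounts: pp0:2 pp1:2 pp2:2
Op 2: fork(P0) -> P2. 3 ppages; refcounts: pp0:3 pp1:3 pp2:3
Op 3: write(P2, v0, 134). refcount(pp0)=3>1 -> COPY to pp3. 4 ppages; refcounts: pp0:2 pp1:3 pp2:3 pp3:1
Op 4: read(P2, v1) -> 49. No state change.
Op 5: write(P2, v0, 193). refcount(pp3)=1 -> write in place. 4 ppages; refcounts: pp0:2 pp1:3 pp2:3 pp3:1
Op 6: write(P1, v2, 188). refcount(pp2)=3>1 -> COPY to pp4. 5 ppages; refcounts: pp0:2 pp1:3 pp2:2 pp3:1 pp4:1
Op 7: fork(P0) -> P3. 5 ppages; refcounts: pp0:3 pp1:4 pp2:3 pp3:1 pp4:1

yes no yes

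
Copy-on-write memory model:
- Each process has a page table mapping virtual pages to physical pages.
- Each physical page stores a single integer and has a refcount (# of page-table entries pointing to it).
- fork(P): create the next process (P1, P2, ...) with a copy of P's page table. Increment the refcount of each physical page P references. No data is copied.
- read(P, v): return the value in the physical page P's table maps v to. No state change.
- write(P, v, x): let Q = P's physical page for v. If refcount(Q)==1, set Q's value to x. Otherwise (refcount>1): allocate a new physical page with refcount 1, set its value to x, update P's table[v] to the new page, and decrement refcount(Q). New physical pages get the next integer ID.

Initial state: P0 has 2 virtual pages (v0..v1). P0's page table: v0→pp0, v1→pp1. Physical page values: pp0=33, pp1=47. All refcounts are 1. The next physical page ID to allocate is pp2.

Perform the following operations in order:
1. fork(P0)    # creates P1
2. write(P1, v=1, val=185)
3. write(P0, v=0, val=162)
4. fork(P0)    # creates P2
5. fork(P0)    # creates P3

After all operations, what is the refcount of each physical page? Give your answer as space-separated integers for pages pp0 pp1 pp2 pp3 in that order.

Answer: 1 3 1 3

Derivation:
Op 1: fork(P0) -> P1. 2 ppages; refcounts: pp0:2 pp1:2
Op 2: write(P1, v1, 185). refcount(pp1)=2>1 -> COPY to pp2. 3 ppages; refcounts: pp0:2 pp1:1 pp2:1
Op 3: write(P0, v0, 162). refcount(pp0)=2>1 -> COPY to pp3. 4 ppages; refcounts: pp0:1 pp1:1 pp2:1 pp3:1
Op 4: fork(P0) -> P2. 4 ppages; refcounts: pp0:1 pp1:2 pp2:1 pp3:2
Op 5: fork(P0) -> P3. 4 ppages; refcounts: pp0:1 pp1:3 pp2:1 pp3:3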